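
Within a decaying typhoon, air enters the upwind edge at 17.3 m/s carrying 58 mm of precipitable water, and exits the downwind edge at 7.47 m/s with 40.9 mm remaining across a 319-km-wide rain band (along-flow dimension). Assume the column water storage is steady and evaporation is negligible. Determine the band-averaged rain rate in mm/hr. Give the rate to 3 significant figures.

Column moisture flux per unit crosswind length is F = V × PW.
Inflow: F_in = 17.3 × 58 = 1003.4 mm·m/s
Outflow: F_out = 7.47 × 40.9 = 305.523 mm·m/s
Steady-state rate R = (F_in − F_out)/L = (1003.4 − 305.523) / 319000 m = 2.188e-03 mm/s.
R = 2.188e-03 × 3600 = 7.88 mm/hr.

R ≈ 7.88 mm/hr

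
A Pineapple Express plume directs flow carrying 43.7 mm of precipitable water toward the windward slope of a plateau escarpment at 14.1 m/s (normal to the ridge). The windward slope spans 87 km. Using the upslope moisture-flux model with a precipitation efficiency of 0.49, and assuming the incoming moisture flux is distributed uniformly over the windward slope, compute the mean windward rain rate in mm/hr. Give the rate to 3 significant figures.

Incoming column moisture flux per unit ridge length: F = V × PW = 14.1 × 43.7 = 616.17 mm·m/s.
Spread over the 87 km slope with efficiency ε = 0.49: R = ε·F/W = 0.49 × 616.17 / 87000 m = 3.470e-03 mm/s.
R = 3.470e-03 × 3600 = 12.5 mm/hr.

R ≈ 12.5 mm/hr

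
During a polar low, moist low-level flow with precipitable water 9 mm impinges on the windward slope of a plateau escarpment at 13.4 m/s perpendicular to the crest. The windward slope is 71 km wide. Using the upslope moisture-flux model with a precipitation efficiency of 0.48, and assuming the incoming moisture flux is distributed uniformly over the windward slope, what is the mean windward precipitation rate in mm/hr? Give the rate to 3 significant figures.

Incoming column moisture flux per unit ridge length: F = V × PW = 13.4 × 9 = 120.6 mm·m/s.
Spread over the 71 km slope with efficiency ε = 0.48: R = ε·F/W = 0.48 × 120.6 / 71000 m = 8.153e-04 mm/s.
R = 8.153e-04 × 3600 = 2.94 mm/hr.

R ≈ 2.94 mm/hr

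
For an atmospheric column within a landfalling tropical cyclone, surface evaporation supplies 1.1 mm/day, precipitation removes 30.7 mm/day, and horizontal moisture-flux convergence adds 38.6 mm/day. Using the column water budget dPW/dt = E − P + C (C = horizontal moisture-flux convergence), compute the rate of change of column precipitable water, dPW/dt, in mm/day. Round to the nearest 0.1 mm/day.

dPW/dt = E − P + C = 1.1 − 30.7 + (38.6) = 9.0 mm/day.

dPW/dt ≈ 9.0 mm/day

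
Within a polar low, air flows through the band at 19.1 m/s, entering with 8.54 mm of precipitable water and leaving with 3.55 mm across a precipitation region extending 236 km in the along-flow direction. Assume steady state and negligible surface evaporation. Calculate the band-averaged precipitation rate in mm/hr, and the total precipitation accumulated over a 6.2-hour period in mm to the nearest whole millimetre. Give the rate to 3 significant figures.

Column moisture flux per unit crosswind length is F = V × PW.
Inflow: F_in = 19.1 × 8.54 = 163.114 mm·m/s
Outflow: F_out = 19.1 × 3.55 = 67.805 mm·m/s
Steady-state rate R = (F_in − F_out)/L = (163.114 − 67.805) / 236000 m = 4.039e-04 mm/s.
R = 4.039e-04 × 3600 = 1.45 mm/hr.
Over 6.2 h: total = 1.45 × 6.2 = 8.99 ≈ 9 mm.

R ≈ 1.45 mm/hr; total ≈ 9 mm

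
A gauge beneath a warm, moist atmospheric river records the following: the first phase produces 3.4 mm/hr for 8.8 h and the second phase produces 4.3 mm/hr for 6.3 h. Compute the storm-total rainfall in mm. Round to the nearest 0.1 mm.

Total = Σ Rᵢ Δtᵢ = 3.4 × 8.8 + 4.3 × 6.3
      = 29.92 + 27.09 = 57.0 mm.

total ≈ 57.0 mm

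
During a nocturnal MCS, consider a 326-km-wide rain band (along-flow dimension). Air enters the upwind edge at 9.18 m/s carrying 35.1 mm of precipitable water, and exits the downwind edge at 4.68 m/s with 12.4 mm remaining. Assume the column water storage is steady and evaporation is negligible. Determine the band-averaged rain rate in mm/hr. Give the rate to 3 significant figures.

Column moisture flux per unit crosswind length is F = V × PW.
Inflow: F_in = 9.18 × 35.1 = 322.218 mm·m/s
Outflow: F_out = 4.68 × 12.4 = 58.032 mm·m/s
Steady-state rate R = (F_in − F_out)/L = (322.218 − 58.032) / 326000 m = 8.104e-04 mm/s.
R = 8.104e-04 × 3600 = 2.92 mm/hr.

R ≈ 2.92 mm/hr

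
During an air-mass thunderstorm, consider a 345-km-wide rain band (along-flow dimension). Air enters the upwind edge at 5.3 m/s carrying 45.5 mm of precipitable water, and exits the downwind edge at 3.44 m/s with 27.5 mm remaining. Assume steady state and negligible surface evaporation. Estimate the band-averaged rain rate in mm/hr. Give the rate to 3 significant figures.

Column moisture flux per unit crosswind length is F = V × PW.
Inflow: F_in = 5.3 × 45.5 = 241.15 mm·m/s
Outflow: F_out = 3.44 × 27.5 = 94.6 mm·m/s
Steady-state rate R = (F_in − F_out)/L = (241.15 − 94.6) / 345000 m = 4.248e-04 mm/s.
R = 4.248e-04 × 3600 = 1.53 mm/hr.

R ≈ 1.53 mm/hr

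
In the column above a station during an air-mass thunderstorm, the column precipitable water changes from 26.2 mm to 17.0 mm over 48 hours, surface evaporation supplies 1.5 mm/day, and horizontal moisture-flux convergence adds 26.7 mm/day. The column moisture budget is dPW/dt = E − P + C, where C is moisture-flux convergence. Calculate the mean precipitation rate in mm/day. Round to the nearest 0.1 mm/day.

dPW/dt = (17.0 − 26.2) mm / (48/24 day) = -4.600 mm/day.
P = E + C − dPW/dt = 1.5 + (26.7) − (-4.600) = 32.8 mm/day.

P ≈ 32.8 mm/day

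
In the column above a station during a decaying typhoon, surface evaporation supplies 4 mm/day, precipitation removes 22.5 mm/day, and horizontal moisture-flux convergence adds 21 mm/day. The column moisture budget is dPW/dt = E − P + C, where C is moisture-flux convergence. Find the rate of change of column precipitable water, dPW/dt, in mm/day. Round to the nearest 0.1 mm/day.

dPW/dt = E − P + C = 4 − 22.5 + (21) = 2.5 mm/day.

dPW/dt ≈ 2.5 mm/day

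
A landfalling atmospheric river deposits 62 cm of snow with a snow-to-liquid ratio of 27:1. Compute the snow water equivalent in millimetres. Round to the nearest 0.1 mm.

SWE = snow depth / ratio = 62 cm / 27 = 2.296 cm = 23.0 mm.

SWE ≈ 23.0 mm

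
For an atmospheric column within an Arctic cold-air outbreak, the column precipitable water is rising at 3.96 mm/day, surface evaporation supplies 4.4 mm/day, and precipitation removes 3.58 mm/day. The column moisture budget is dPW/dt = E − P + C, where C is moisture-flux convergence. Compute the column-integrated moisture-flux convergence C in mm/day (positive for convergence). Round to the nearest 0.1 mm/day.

C ≈ 3.1 mm/day

dPW/dt = +3.96 mm/day.
C = dPW/dt − E + P = (+3.96) − 4.4 + 3.58 = 3.1 mm/day.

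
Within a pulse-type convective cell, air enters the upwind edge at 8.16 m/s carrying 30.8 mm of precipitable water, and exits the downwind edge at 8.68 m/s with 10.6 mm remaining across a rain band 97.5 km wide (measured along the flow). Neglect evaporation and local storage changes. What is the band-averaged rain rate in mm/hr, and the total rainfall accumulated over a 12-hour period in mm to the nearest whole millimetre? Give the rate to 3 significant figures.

R ≈ 5.88 mm/hr; total ≈ 71 mm

Column moisture flux per unit crosswind length is F = V × PW.
Inflow: F_in = 8.16 × 30.8 = 251.328 mm·m/s
Outflow: F_out = 8.68 × 10.6 = 92.008 mm·m/s
Steady-state rate R = (F_in − F_out)/L = (251.328 − 92.008) / 97500 m = 1.634e-03 mm/s.
R = 1.634e-03 × 3600 = 5.88 mm/hr.
Over 12 h: total = 5.88 × 12 = 70.56 ≈ 71 mm.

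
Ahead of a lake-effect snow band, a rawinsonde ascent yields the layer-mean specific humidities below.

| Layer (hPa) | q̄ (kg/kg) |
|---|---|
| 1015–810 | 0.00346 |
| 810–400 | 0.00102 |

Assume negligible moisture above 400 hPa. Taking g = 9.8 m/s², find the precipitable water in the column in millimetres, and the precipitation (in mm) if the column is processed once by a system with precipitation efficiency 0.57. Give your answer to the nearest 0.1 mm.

PW ≈ 11.5 mm; precipitation ≈ 6.6 mm

Precipitable water is the column-integrated vapour mass per unit area: PW = (1/g) Σ q̄ Δp, with q in kg/kg and Δp in Pa (1 kg/m² of water = 1 mm).
Layer 1015–810 hPa: Δp = 205 hPa = 20500 Pa, q̄ = 0.00346 kg/kg → 0.00346 × 20500 / 9.8 = 7.24 mm
Layer 810–400 hPa: Δp = 410 hPa = 41000 Pa, q̄ = 0.00102 kg/kg → 0.00102 × 41000 / 9.8 = 4.27 mm
PW = 7.24 + 4.27 = 11.51 ≈ 11.5 mm.
Precipitation = ε × PW = 0.57 × 11.5 = 6.6 mm.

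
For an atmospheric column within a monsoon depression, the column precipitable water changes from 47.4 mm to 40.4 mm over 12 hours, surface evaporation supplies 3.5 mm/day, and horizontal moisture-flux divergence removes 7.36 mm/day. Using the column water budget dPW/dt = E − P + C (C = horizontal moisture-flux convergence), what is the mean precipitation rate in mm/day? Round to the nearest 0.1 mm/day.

P ≈ 10.1 mm/day

dPW/dt = (40.4 − 47.4) mm / (12/24 day) = -14.000 mm/day.
P = E + C − dPW/dt = 3.5 + (-7.36) − (-14.000) = 10.1 mm/day.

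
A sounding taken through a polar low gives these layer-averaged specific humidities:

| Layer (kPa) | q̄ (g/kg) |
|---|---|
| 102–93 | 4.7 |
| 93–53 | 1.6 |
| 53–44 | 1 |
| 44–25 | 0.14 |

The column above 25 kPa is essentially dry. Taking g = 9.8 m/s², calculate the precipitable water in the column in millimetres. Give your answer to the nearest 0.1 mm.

PW ≈ 12.0 mm

Precipitable water is the column-integrated vapour mass per unit area: PW = (1/g) Σ q̄ Δp, with q in kg/kg and Δp in Pa (1 kg/m² of water = 1 mm).
Layer 102–93 kPa: Δp = 90 hPa = 9000 Pa, q̄ = 0.0047 kg/kg → 0.0047 × 9000 / 9.8 = 4.32 mm
Layer 93–53 kPa: Δp = 400 hPa = 40000 Pa, q̄ = 0.0016 kg/kg → 0.0016 × 40000 / 9.8 = 6.53 mm
Layer 53–44 kPa: Δp = 90 hPa = 9000 Pa, q̄ = 0.001 kg/kg → 0.001 × 9000 / 9.8 = 0.92 mm
Layer 44–25 kPa: Δp = 190 hPa = 19000 Pa, q̄ = 0.00014 kg/kg → 0.00014 × 19000 / 9.8 = 0.27 mm
PW = 4.32 + 6.53 + 0.92 + 0.27 = 12.04 ≈ 12.0 mm.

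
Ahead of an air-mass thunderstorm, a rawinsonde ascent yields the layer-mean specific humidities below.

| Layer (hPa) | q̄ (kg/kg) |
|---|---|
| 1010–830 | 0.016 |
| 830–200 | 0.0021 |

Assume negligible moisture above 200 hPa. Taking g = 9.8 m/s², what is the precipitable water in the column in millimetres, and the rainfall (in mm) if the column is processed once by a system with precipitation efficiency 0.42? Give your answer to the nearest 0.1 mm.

Precipitable water is the column-integrated vapour mass per unit area: PW = (1/g) Σ q̄ Δp, with q in kg/kg and Δp in Pa (1 kg/m² of water = 1 mm).
Layer 1010–830 hPa: Δp = 180 hPa = 18000 Pa, q̄ = 0.016 kg/kg → 0.016 × 18000 / 9.8 = 29.39 mm
Layer 830–200 hPa: Δp = 630 hPa = 63000 Pa, q̄ = 0.0021 kg/kg → 0.0021 × 63000 / 9.8 = 13.50 mm
PW = 29.39 + 13.50 = 42.89 ≈ 42.9 mm.
Rainfall = ε × PW = 0.42 × 42.9 = 18.0 mm.

PW ≈ 42.9 mm; rainfall ≈ 18.0 mm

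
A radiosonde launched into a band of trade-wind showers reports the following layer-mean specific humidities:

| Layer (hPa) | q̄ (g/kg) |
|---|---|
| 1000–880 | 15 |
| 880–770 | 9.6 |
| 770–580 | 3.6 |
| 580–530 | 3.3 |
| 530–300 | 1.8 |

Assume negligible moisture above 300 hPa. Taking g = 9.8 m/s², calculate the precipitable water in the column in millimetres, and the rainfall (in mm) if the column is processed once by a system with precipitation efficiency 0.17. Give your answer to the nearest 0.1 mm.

Precipitable water is the column-integrated vapour mass per unit area: PW = (1/g) Σ q̄ Δp, with q in kg/kg and Δp in Pa (1 kg/m² of water = 1 mm).
Layer 1000–880 hPa: Δp = 120 hPa = 12000 Pa, q̄ = 0.015 kg/kg → 0.015 × 12000 / 9.8 = 18.37 mm
Layer 880–770 hPa: Δp = 110 hPa = 11000 Pa, q̄ = 0.0096 kg/kg → 0.0096 × 11000 / 9.8 = 10.78 mm
Layer 770–580 hPa: Δp = 190 hPa = 19000 Pa, q̄ = 0.0036 kg/kg → 0.0036 × 19000 / 9.8 = 6.98 mm
Layer 580–530 hPa: Δp = 50 hPa = 5000 Pa, q̄ = 0.0033 kg/kg → 0.0033 × 5000 / 9.8 = 1.68 mm
Layer 530–300 hPa: Δp = 230 hPa = 23000 Pa, q̄ = 0.0018 kg/kg → 0.0018 × 23000 / 9.8 = 4.22 mm
PW = 18.37 + 10.78 + 6.98 + 1.68 + 4.22 = 42.03 ≈ 42.0 mm.
Rainfall = ε × PW = 0.17 × 42.0 = 7.1 mm.

PW ≈ 42.0 mm; rainfall ≈ 7.1 mm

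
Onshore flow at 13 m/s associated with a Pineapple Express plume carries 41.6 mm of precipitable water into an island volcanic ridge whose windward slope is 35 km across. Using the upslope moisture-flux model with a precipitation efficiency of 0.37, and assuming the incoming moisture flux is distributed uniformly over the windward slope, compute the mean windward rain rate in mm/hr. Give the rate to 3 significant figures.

Incoming column moisture flux per unit ridge length: F = V × PW = 13 × 41.6 = 540.8 mm·m/s.
Spread over the 35 km slope with efficiency ε = 0.37: R = ε·F/W = 0.37 × 540.8 / 35000 m = 5.717e-03 mm/s.
R = 5.717e-03 × 3600 = 20.6 mm/hr.

R ≈ 20.6 mm/hr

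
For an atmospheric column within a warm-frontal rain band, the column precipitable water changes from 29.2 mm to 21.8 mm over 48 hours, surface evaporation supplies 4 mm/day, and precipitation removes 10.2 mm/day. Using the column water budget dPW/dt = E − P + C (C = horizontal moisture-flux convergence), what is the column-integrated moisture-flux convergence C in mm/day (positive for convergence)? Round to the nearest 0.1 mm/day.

C ≈ 2.5 mm/day

dPW/dt = (21.8 − 29.2) mm / (48/24 day) = -3.700 mm/day.
C = dPW/dt − E + P = (-3.700) − 4 + 10.2 = 2.5 mm/day.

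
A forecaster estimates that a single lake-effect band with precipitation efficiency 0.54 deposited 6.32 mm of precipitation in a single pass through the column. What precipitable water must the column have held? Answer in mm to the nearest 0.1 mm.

PW = precipitation / ε = 6.32 / 0.54 = 11.7 mm.

PW ≈ 11.7 mm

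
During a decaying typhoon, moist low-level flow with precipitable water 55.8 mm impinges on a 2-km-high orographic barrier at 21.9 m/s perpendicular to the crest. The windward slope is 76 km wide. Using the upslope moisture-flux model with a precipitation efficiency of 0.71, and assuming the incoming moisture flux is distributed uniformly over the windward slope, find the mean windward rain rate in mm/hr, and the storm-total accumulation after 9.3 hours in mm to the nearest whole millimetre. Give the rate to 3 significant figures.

Incoming column moisture flux per unit ridge length: F = V × PW = 21.9 × 55.8 = 1222.02 mm·m/s.
Spread over the 76 km slope with efficiency ε = 0.71: R = ε·F/W = 0.71 × 1222.02 / 76000 m = 1.142e-02 mm/s.
R = 1.142e-02 × 3600 = 41.1 mm/hr.
Over 9.3 h: total = 41.1 × 9.3 = 382.23 ≈ 382 mm.

R ≈ 41.1 mm/hr; total ≈ 382 mm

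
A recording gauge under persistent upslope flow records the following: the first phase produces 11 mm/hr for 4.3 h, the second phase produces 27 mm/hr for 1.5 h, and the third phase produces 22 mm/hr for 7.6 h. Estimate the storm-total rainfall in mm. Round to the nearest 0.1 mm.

Total = Σ Rᵢ Δtᵢ = 11 × 4.3 + 27 × 1.5 + 22 × 7.6
      = 47.3 + 40.5 + 167.2 = 255.0 mm.

total ≈ 255.0 mm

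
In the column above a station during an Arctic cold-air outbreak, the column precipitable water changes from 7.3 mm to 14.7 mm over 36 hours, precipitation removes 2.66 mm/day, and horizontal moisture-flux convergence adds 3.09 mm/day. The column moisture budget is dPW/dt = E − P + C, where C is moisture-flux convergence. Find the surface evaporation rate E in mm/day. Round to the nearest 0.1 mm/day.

E ≈ 4.5 mm/day

dPW/dt = (14.7 − 7.3) mm / (36/24 day) = +4.933 mm/day.
E = dPW/dt + P − C = (+4.933) + 2.66 − (3.09) = 4.5 mm/day.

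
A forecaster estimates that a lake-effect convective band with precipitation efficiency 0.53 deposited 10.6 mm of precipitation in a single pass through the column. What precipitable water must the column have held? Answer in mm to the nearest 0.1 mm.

PW = precipitation / ε = 10.6 / 0.53 = 20.0 mm.

PW ≈ 20.0 mm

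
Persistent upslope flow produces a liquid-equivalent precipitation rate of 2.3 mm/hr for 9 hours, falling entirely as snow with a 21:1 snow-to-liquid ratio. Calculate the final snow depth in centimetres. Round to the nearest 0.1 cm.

snow depth ≈ 43.5 cm

Liquid-equivalent depth = 2.3 × 9 = 20.7 mm.
Snow depth = 20.7 mm × 21 = 434.7 mm = 43.5 cm.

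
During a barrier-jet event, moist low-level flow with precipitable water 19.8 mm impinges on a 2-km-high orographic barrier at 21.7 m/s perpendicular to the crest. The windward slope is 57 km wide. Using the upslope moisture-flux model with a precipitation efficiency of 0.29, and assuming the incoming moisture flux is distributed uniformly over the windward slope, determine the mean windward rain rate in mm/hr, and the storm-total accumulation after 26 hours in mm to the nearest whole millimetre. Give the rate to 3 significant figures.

R ≈ 7.87 mm/hr; total ≈ 205 mm

Incoming column moisture flux per unit ridge length: F = V × PW = 21.7 × 19.8 = 429.66 mm·m/s.
Spread over the 57 km slope with efficiency ε = 0.29: R = ε·F/W = 0.29 × 429.66 / 57000 m = 2.186e-03 mm/s.
R = 2.186e-03 × 3600 = 7.87 mm/hr.
Over 26 h: total = 7.87 × 26 = 204.62 ≈ 205 mm.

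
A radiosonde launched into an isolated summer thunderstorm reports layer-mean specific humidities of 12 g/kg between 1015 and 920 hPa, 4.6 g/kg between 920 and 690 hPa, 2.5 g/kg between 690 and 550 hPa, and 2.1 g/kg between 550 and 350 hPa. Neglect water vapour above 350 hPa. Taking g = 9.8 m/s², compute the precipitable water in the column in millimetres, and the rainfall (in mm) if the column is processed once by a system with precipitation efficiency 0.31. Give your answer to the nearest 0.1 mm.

PW ≈ 30.3 mm; rainfall ≈ 9.4 mm

Precipitable water is the column-integrated vapour mass per unit area: PW = (1/g) Σ q̄ Δp, with q in kg/kg and Δp in Pa (1 kg/m² of water = 1 mm).
Layer 1015–920 hPa: Δp = 95 hPa = 9500 Pa, q̄ = 0.012 kg/kg → 0.012 × 9500 / 9.8 = 11.63 mm
Layer 920–690 hPa: Δp = 230 hPa = 23000 Pa, q̄ = 0.0046 kg/kg → 0.0046 × 23000 / 9.8 = 10.80 mm
Layer 690–550 hPa: Δp = 140 hPa = 14000 Pa, q̄ = 0.0025 kg/kg → 0.0025 × 14000 / 9.8 = 3.57 mm
Layer 550–350 hPa: Δp = 200 hPa = 20000 Pa, q̄ = 0.0021 kg/kg → 0.0021 × 20000 / 9.8 = 4.29 mm
PW = 11.63 + 10.80 + 3.57 + 4.29 = 30.29 ≈ 30.3 mm.
Rainfall = ε × PW = 0.31 × 30.3 = 9.4 mm.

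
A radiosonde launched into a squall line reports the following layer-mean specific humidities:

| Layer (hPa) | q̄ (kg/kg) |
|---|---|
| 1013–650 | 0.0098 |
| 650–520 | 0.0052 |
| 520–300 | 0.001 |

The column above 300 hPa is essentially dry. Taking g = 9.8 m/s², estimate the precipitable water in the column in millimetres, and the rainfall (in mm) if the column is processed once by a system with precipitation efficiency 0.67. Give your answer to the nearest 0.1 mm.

PW ≈ 45.4 mm; rainfall ≈ 30.4 mm

Precipitable water is the column-integrated vapour mass per unit area: PW = (1/g) Σ q̄ Δp, with q in kg/kg and Δp in Pa (1 kg/m² of water = 1 mm).
Layer 1013–650 hPa: Δp = 363 hPa = 36300 Pa, q̄ = 0.0098 kg/kg → 0.0098 × 36300 / 9.8 = 36.30 mm
Layer 650–520 hPa: Δp = 130 hPa = 13000 Pa, q̄ = 0.0052 kg/kg → 0.0052 × 13000 / 9.8 = 6.90 mm
Layer 520–300 hPa: Δp = 220 hPa = 22000 Pa, q̄ = 0.001 kg/kg → 0.001 × 22000 / 9.8 = 2.24 mm
PW = 36.30 + 6.90 + 2.24 = 45.44 ≈ 45.4 mm.
Rainfall = ε × PW = 0.67 × 45.4 = 30.4 mm.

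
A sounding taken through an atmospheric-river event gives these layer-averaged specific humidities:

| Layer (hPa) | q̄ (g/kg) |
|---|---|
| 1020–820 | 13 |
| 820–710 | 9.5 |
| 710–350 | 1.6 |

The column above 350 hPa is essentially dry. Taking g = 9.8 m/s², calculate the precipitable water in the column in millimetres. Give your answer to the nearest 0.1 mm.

PW ≈ 43.1 mm

Precipitable water is the column-integrated vapour mass per unit area: PW = (1/g) Σ q̄ Δp, with q in kg/kg and Δp in Pa (1 kg/m² of water = 1 mm).
Layer 1020–820 hPa: Δp = 200 hPa = 20000 Pa, q̄ = 0.013 kg/kg → 0.013 × 20000 / 9.8 = 26.53 mm
Layer 820–710 hPa: Δp = 110 hPa = 11000 Pa, q̄ = 0.0095 kg/kg → 0.0095 × 11000 / 9.8 = 10.66 mm
Layer 710–350 hPa: Δp = 360 hPa = 36000 Pa, q̄ = 0.0016 kg/kg → 0.0016 × 36000 / 9.8 = 5.88 mm
PW = 26.53 + 10.66 + 5.88 = 43.07 ≈ 43.1 mm.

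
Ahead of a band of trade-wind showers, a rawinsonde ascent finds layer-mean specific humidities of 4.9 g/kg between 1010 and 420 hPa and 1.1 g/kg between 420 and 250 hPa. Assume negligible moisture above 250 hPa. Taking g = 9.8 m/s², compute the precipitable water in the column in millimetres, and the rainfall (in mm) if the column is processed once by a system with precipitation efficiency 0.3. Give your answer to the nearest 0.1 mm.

Precipitable water is the column-integrated vapour mass per unit area: PW = (1/g) Σ q̄ Δp, with q in kg/kg and Δp in Pa (1 kg/m² of water = 1 mm).
Layer 1010–420 hPa: Δp = 590 hPa = 59000 Pa, q̄ = 0.0049 kg/kg → 0.0049 × 59000 / 9.8 = 29.50 mm
Layer 420–250 hPa: Δp = 170 hPa = 17000 Pa, q̄ = 0.0011 kg/kg → 0.0011 × 17000 / 9.8 = 1.91 mm
PW = 29.50 + 1.91 = 31.41 ≈ 31.4 mm.
Rainfall = ε × PW = 0.3 × 31.4 = 9.4 mm.

PW ≈ 31.4 mm; rainfall ≈ 9.4 mm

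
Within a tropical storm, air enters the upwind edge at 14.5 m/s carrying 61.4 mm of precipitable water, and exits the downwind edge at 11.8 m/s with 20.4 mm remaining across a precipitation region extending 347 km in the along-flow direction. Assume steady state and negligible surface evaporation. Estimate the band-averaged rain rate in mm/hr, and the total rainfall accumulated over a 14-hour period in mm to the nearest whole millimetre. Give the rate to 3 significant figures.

Column moisture flux per unit crosswind length is F = V × PW.
Inflow: F_in = 14.5 × 61.4 = 890.3 mm·m/s
Outflow: F_out = 11.8 × 20.4 = 240.72 mm·m/s
Steady-state rate R = (F_in − F_out)/L = (890.3 − 240.72) / 347000 m = 1.872e-03 mm/s.
R = 1.872e-03 × 3600 = 6.74 mm/hr.
Over 14 h: total = 6.74 × 14 = 94.36 ≈ 94 mm.

R ≈ 6.74 mm/hr; total ≈ 94 mm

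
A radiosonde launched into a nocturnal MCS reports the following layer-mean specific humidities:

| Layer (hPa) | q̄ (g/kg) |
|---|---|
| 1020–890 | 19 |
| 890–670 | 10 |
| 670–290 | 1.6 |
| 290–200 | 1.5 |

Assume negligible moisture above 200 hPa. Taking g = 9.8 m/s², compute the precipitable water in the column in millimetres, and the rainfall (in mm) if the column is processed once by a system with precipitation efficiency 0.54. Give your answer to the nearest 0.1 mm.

PW ≈ 55.2 mm; rainfall ≈ 29.8 mm

Precipitable water is the column-integrated vapour mass per unit area: PW = (1/g) Σ q̄ Δp, with q in kg/kg and Δp in Pa (1 kg/m² of water = 1 mm).
Layer 1020–890 hPa: Δp = 130 hPa = 13000 Pa, q̄ = 0.019 kg/kg → 0.019 × 13000 / 9.8 = 25.20 mm
Layer 890–670 hPa: Δp = 220 hPa = 22000 Pa, q̄ = 0.01 kg/kg → 0.01 × 22000 / 9.8 = 22.45 mm
Layer 670–290 hPa: Δp = 380 hPa = 38000 Pa, q̄ = 0.0016 kg/kg → 0.0016 × 38000 / 9.8 = 6.20 mm
Layer 290–200 hPa: Δp = 90 hPa = 9000 Pa, q̄ = 0.0015 kg/kg → 0.0015 × 9000 / 9.8 = 1.38 mm
PW = 25.20 + 22.45 + 6.20 + 1.38 = 55.23 ≈ 55.2 mm.
Rainfall = ε × PW = 0.54 × 55.2 = 29.8 mm.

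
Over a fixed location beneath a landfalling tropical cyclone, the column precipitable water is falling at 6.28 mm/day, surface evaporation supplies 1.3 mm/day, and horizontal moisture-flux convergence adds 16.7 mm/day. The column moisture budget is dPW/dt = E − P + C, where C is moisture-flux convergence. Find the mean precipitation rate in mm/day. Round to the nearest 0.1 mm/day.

dPW/dt = -6.28 mm/day.
P = E + C − dPW/dt = 1.3 + (16.7) − (-6.28) = 24.3 mm/day.

P ≈ 24.3 mm/day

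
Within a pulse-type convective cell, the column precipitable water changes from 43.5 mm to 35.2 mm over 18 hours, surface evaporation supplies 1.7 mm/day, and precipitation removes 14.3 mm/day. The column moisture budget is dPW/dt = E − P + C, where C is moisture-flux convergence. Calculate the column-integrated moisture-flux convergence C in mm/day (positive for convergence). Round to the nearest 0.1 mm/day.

C ≈ 1.5 mm/day

dPW/dt = (35.2 − 43.5) mm / (18/24 day) = -11.067 mm/day.
C = dPW/dt − E + P = (-11.067) − 1.7 + 14.3 = 1.5 mm/day.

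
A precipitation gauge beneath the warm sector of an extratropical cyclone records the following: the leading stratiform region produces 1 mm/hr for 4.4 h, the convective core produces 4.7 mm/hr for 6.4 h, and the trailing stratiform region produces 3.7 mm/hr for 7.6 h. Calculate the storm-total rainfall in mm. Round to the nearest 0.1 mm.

Total = Σ Rᵢ Δtᵢ = 1 × 4.4 + 4.7 × 6.4 + 3.7 × 7.6
      = 4.4 + 30.08 + 28.12 = 62.6 mm.

total ≈ 62.6 mm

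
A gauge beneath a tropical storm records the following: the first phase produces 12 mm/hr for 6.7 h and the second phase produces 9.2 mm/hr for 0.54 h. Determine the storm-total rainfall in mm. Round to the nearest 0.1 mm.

Total = Σ Rᵢ Δtᵢ = 12 × 6.7 + 9.2 × 0.54
      = 80.4 + 4.968 = 85.4 mm.

total ≈ 85.4 mm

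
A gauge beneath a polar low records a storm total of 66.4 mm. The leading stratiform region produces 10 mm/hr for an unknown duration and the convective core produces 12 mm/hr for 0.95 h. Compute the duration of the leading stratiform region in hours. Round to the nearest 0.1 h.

Known phases: 12 × 0.95 = 11.4 mm.
Remaining depth = 66.4 − 11.4 = 55 mm.
Duration = 55 / 10 = 5.5 h.

duration ≈ 5.5 h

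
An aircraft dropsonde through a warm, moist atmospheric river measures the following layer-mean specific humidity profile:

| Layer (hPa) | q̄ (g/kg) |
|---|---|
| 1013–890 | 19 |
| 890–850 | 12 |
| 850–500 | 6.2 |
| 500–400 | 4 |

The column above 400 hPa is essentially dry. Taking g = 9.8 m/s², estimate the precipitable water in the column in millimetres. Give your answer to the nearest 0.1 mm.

Precipitable water is the column-integrated vapour mass per unit area: PW = (1/g) Σ q̄ Δp, with q in kg/kg and Δp in Pa (1 kg/m² of water = 1 mm).
Layer 1013–890 hPa: Δp = 123 hPa = 12300 Pa, q̄ = 0.019 kg/kg → 0.019 × 12300 / 9.8 = 23.85 mm
Layer 890–850 hPa: Δp = 40 hPa = 4000 Pa, q̄ = 0.012 kg/kg → 0.012 × 4000 / 9.8 = 4.90 mm
Layer 850–500 hPa: Δp = 350 hPa = 35000 Pa, q̄ = 0.0062 kg/kg → 0.0062 × 35000 / 9.8 = 22.14 mm
Layer 500–400 hPa: Δp = 100 hPa = 10000 Pa, q̄ = 0.004 kg/kg → 0.004 × 10000 / 9.8 = 4.08 mm
PW = 23.85 + 4.90 + 22.14 + 4.08 = 54.97 ≈ 55.0 mm.

PW ≈ 55.0 mm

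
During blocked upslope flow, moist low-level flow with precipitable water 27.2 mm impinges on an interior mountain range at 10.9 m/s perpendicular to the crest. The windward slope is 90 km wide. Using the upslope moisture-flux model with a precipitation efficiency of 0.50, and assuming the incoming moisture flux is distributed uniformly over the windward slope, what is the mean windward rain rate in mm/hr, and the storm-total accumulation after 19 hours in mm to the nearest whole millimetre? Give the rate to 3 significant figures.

Incoming column moisture flux per unit ridge length: F = V × PW = 10.9 × 27.2 = 296.48 mm·m/s.
Spread over the 90 km slope with efficiency ε = 0.50: R = ε·F/W = 0.50 × 296.48 / 90000 m = 1.647e-03 mm/s.
R = 1.647e-03 × 3600 = 5.93 mm/hr.
Over 19 h: total = 5.93 × 19 = 112.67 ≈ 113 mm.

R ≈ 5.93 mm/hr; total ≈ 113 mm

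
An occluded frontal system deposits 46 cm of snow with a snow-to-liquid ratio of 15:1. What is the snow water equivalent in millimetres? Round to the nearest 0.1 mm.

SWE ≈ 30.7 mm

SWE = snow depth / ratio = 46 cm / 15 = 3.067 cm = 30.7 mm.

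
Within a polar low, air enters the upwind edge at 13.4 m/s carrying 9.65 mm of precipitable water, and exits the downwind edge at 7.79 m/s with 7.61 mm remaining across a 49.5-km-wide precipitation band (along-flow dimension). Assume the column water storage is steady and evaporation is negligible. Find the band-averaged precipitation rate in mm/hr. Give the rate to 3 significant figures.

Column moisture flux per unit crosswind length is F = V × PW.
Inflow: F_in = 13.4 × 9.65 = 129.31 mm·m/s
Outflow: F_out = 7.79 × 7.61 = 59.2819 mm·m/s
Steady-state rate R = (F_in − F_out)/L = (129.31 − 59.2819) / 49500 m = 1.415e-03 mm/s.
R = 1.415e-03 × 3600 = 5.09 mm/hr.

R ≈ 5.09 mm/hr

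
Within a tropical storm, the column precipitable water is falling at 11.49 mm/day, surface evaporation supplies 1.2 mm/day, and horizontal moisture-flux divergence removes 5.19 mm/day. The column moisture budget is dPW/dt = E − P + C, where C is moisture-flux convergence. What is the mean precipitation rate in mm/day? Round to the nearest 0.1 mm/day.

P ≈ 7.5 mm/day

dPW/dt = -11.49 mm/day.
P = E + C − dPW/dt = 1.2 + (-5.19) − (-11.49) = 7.5 mm/day.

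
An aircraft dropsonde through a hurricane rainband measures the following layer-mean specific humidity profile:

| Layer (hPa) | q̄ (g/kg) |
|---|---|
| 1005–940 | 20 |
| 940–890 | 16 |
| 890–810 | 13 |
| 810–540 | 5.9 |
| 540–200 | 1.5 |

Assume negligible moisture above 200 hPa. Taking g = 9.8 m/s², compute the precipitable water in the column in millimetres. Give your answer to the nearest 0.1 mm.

PW ≈ 53.5 mm

Precipitable water is the column-integrated vapour mass per unit area: PW = (1/g) Σ q̄ Δp, with q in kg/kg and Δp in Pa (1 kg/m² of water = 1 mm).
Layer 1005–940 hPa: Δp = 65 hPa = 6500 Pa, q̄ = 0.02 kg/kg → 0.02 × 6500 / 9.8 = 13.27 mm
Layer 940–890 hPa: Δp = 50 hPa = 5000 Pa, q̄ = 0.016 kg/kg → 0.016 × 5000 / 9.8 = 8.16 mm
Layer 890–810 hPa: Δp = 80 hPa = 8000 Pa, q̄ = 0.013 kg/kg → 0.013 × 8000 / 9.8 = 10.61 mm
Layer 810–540 hPa: Δp = 270 hPa = 27000 Pa, q̄ = 0.0059 kg/kg → 0.0059 × 27000 / 9.8 = 16.26 mm
Layer 540–200 hPa: Δp = 340 hPa = 34000 Pa, q̄ = 0.0015 kg/kg → 0.0015 × 34000 / 9.8 = 5.20 mm
PW = 13.27 + 8.16 + 10.61 + 16.26 + 5.20 = 53.50 ≈ 53.5 mm.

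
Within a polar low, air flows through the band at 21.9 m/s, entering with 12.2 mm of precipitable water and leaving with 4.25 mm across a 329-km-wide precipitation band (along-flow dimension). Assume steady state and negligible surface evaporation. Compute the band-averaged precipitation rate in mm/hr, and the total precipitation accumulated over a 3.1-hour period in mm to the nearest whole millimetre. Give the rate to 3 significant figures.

R ≈ 1.91 mm/hr; total ≈ 6 mm

Column moisture flux per unit crosswind length is F = V × PW.
Inflow: F_in = 21.9 × 12.2 = 267.18 mm·m/s
Outflow: F_out = 21.9 × 4.25 = 93.075 mm·m/s
Steady-state rate R = (F_in − F_out)/L = (267.18 − 93.075) / 329000 m = 5.292e-04 mm/s.
R = 5.292e-04 × 3600 = 1.91 mm/hr.
Over 3.1 h: total = 1.91 × 3.1 = 5.921 ≈ 6 mm.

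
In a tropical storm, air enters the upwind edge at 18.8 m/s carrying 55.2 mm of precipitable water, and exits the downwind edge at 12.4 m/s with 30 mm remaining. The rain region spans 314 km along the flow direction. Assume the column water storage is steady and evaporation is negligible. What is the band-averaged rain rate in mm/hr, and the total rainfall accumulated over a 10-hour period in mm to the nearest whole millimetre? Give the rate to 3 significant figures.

R ≈ 7.63 mm/hr; total ≈ 76 mm

Column moisture flux per unit crosswind length is F = V × PW.
Inflow: F_in = 18.8 × 55.2 = 1037.76 mm·m/s
Outflow: F_out = 12.4 × 30 = 372 mm·m/s
Steady-state rate R = (F_in − F_out)/L = (1037.76 − 372) / 314000 m = 2.120e-03 mm/s.
R = 2.120e-03 × 3600 = 7.63 mm/hr.
Over 10 h: total = 7.63 × 10 = 76.3 ≈ 76 mm.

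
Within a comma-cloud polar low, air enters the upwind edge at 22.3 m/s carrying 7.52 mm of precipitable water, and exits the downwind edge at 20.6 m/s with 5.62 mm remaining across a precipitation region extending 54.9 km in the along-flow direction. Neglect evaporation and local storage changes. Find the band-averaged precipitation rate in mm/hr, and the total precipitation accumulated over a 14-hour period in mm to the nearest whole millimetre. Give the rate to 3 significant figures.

R ≈ 3.40 mm/hr; total ≈ 48 mm

Column moisture flux per unit crosswind length is F = V × PW.
Inflow: F_in = 22.3 × 7.52 = 167.696 mm·m/s
Outflow: F_out = 20.6 × 5.62 = 115.772 mm·m/s
Steady-state rate R = (F_in − F_out)/L = (167.696 − 115.772) / 54900 m = 9.458e-04 mm/s.
R = 9.458e-04 × 3600 = 3.40 mm/hr.
Over 14 h: total = 3.40 × 14 = 47.6 ≈ 48 mm.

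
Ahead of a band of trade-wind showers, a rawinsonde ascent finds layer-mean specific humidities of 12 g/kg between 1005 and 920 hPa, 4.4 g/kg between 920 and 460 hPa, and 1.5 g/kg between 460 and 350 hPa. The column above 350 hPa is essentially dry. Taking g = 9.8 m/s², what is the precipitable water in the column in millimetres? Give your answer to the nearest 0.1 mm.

PW ≈ 32.7 mm

Precipitable water is the column-integrated vapour mass per unit area: PW = (1/g) Σ q̄ Δp, with q in kg/kg and Δp in Pa (1 kg/m² of water = 1 mm).
Layer 1005–920 hPa: Δp = 85 hPa = 8500 Pa, q̄ = 0.012 kg/kg → 0.012 × 8500 / 9.8 = 10.41 mm
Layer 920–460 hPa: Δp = 460 hPa = 46000 Pa, q̄ = 0.0044 kg/kg → 0.0044 × 46000 / 9.8 = 20.65 mm
Layer 460–350 hPa: Δp = 110 hPa = 11000 Pa, q̄ = 0.0015 kg/kg → 0.0015 × 11000 / 9.8 = 1.68 mm
PW = 10.41 + 20.65 + 1.68 = 32.74 ≈ 32.7 mm.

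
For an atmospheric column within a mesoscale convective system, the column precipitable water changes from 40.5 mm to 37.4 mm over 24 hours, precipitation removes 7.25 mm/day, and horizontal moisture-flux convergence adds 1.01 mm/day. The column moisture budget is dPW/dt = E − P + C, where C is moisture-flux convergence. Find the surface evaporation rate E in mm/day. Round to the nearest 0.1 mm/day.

dPW/dt = (37.4 − 40.5) mm / (24/24 day) = -3.100 mm/day.
E = dPW/dt + P − C = (-3.100) + 7.25 − (1.01) = 3.1 mm/day.

E ≈ 3.1 mm/day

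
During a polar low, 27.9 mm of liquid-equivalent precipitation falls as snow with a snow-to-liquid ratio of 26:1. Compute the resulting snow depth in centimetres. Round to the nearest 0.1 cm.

Snow depth = liquid × ratio = 27.9 mm × 26 = 725.4 mm = 72.5 cm.

snow depth ≈ 72.5 cm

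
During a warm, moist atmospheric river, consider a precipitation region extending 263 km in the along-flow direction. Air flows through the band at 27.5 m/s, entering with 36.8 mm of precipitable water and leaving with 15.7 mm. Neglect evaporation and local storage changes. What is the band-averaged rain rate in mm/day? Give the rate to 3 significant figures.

Column moisture flux per unit crosswind length is F = V × PW.
Inflow: F_in = 27.5 × 36.8 = 1012 mm·m/s
Outflow: F_out = 27.5 × 15.7 = 431.75 mm·m/s
Steady-state rate R = (F_in − F_out)/L = (1012 − 431.75) / 263000 m = 2.206e-03 mm/s.
R = 2.206e-03 × 3600 × 24 = 191 mm/day.

R ≈ 191 mm/day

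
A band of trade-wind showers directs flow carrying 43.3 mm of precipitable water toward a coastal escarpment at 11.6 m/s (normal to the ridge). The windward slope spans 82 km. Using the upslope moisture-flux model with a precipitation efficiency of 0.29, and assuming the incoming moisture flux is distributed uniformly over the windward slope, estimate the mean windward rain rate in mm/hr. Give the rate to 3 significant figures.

R ≈ 6.39 mm/hr

Incoming column moisture flux per unit ridge length: F = V × PW = 11.6 × 43.3 = 502.28 mm·m/s.
Spread over the 82 km slope with efficiency ε = 0.29: R = ε·F/W = 0.29 × 502.28 / 82000 m = 1.776e-03 mm/s.
R = 1.776e-03 × 3600 = 6.39 mm/hr.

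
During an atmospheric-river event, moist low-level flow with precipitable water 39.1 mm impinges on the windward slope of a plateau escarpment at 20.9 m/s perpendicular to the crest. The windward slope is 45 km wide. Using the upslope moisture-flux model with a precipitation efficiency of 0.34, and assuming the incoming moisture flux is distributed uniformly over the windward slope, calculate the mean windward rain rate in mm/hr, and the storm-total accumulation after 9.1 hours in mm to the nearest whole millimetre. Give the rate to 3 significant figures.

Incoming column moisture flux per unit ridge length: F = V × PW = 20.9 × 39.1 = 817.19 mm·m/s.
Spread over the 45 km slope with efficiency ε = 0.34: R = ε·F/W = 0.34 × 817.19 / 45000 m = 6.174e-03 mm/s.
R = 6.174e-03 × 3600 = 22.2 mm/hr.
Over 9.1 h: total = 22.2 × 9.1 = 202.02 ≈ 202 mm.

R ≈ 22.2 mm/hr; total ≈ 202 mm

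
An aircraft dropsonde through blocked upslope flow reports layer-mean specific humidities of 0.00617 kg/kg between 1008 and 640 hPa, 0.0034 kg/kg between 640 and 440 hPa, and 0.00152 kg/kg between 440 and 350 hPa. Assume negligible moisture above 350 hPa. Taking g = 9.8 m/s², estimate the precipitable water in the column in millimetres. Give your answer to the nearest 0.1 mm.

PW ≈ 31.5 mm

Precipitable water is the column-integrated vapour mass per unit area: PW = (1/g) Σ q̄ Δp, with q in kg/kg and Δp in Pa (1 kg/m² of water = 1 mm).
Layer 1008–640 hPa: Δp = 368 hPa = 36800 Pa, q̄ = 0.00617 kg/kg → 0.00617 × 36800 / 9.8 = 23.17 mm
Layer 640–440 hPa: Δp = 200 hPa = 20000 Pa, q̄ = 0.0034 kg/kg → 0.0034 × 20000 / 9.8 = 6.94 mm
Layer 440–350 hPa: Δp = 90 hPa = 9000 Pa, q̄ = 0.00152 kg/kg → 0.00152 × 9000 / 9.8 = 1.40 mm
PW = 23.17 + 6.94 + 1.40 = 31.51 ≈ 31.5 mm.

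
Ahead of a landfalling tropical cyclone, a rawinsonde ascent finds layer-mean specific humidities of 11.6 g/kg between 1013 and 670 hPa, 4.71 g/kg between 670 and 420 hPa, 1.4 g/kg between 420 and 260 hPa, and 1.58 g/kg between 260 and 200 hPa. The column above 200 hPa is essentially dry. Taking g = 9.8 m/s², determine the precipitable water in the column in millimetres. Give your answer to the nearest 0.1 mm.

PW ≈ 55.9 mm

Precipitable water is the column-integrated vapour mass per unit area: PW = (1/g) Σ q̄ Δp, with q in kg/kg and Δp in Pa (1 kg/m² of water = 1 mm).
Layer 1013–670 hPa: Δp = 343 hPa = 34300 Pa, q̄ = 0.0116 kg/kg → 0.0116 × 34300 / 9.8 = 40.60 mm
Layer 670–420 hPa: Δp = 250 hPa = 25000 Pa, q̄ = 0.00471 kg/kg → 0.00471 × 25000 / 9.8 = 12.02 mm
Layer 420–260 hPa: Δp = 160 hPa = 16000 Pa, q̄ = 0.0014 kg/kg → 0.0014 × 16000 / 9.8 = 2.29 mm
Layer 260–200 hPa: Δp = 60 hPa = 6000 Pa, q̄ = 0.00158 kg/kg → 0.00158 × 6000 / 9.8 = 0.97 mm
PW = 40.60 + 12.02 + 2.29 + 0.97 = 55.88 ≈ 55.9 mm.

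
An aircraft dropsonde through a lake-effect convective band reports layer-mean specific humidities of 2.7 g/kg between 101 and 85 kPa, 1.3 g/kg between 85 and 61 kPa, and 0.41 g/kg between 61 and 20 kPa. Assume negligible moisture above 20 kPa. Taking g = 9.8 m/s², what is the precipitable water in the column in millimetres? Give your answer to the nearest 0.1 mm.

PW ≈ 9.3 mm

Precipitable water is the column-integrated vapour mass per unit area: PW = (1/g) Σ q̄ Δp, with q in kg/kg and Δp in Pa (1 kg/m² of water = 1 mm).
Layer 101–85 kPa: Δp = 160 hPa = 16000 Pa, q̄ = 0.0027 kg/kg → 0.0027 × 16000 / 9.8 = 4.41 mm
Layer 85–61 kPa: Δp = 240 hPa = 24000 Pa, q̄ = 0.0013 kg/kg → 0.0013 × 24000 / 9.8 = 3.18 mm
Layer 61–20 kPa: Δp = 410 hPa = 41000 Pa, q̄ = 0.00041 kg/kg → 0.00041 × 41000 / 9.8 = 1.72 mm
PW = 4.41 + 3.18 + 1.72 = 9.31 ≈ 9.3 mm.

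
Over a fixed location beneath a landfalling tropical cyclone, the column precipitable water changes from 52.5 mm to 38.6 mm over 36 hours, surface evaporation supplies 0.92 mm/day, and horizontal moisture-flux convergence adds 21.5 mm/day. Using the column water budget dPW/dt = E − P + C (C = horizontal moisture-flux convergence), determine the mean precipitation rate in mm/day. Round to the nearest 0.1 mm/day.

P ≈ 31.7 mm/day

dPW/dt = (38.6 − 52.5) mm / (36/24 day) = -9.267 mm/day.
P = E + C − dPW/dt = 0.92 + (21.5) − (-9.267) = 31.7 mm/day.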